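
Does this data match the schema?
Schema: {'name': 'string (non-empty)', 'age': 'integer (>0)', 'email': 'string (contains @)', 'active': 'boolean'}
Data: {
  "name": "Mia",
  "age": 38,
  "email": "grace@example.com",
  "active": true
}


Validating each field against schema:
  name: OK (non-empty string)
  age: OK (positive integer)
  email: OK (string with @)
  active: OK (boolean)

Result: VALID

VALID


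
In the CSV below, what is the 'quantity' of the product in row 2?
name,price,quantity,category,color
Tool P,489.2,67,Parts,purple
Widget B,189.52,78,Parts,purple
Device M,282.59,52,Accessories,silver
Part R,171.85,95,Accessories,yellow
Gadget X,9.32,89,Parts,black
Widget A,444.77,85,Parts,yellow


Query: Row 2 ('Widget B'), column 'quantity'
Value: 78

78


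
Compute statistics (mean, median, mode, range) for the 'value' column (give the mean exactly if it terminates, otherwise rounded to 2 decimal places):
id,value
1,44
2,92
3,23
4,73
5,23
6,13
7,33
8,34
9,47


Data: [44, 92, 23, 73, 23, 13, 33, 34, 47]
Count: 9
Sum: 382
Mean: 382/9 ≈ 42.44 (rounded to 2 decimal places)
Sorted: [13, 23, 23, 33, 34, 44, 47, 73, 92]
Median: 34.0
Mode: 23 (2 times)
Range: 92 - 13 = 79
Min: 13, Max: 92

mean≈42.44, median=34.0, mode=23, range=79


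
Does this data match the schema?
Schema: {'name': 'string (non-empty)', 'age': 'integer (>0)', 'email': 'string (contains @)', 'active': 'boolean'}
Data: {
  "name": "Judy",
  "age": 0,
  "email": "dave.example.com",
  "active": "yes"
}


Validating each field against schema:
  name: OK (non-empty string)
  age: FAIL (0 is not > 0)
  email: FAIL ("dave.example.com" does not contain @)
  active: FAIL ("yes" is not a boolean)

Result: INVALID (3 errors: age, email, active)

INVALID (3 errors: age, email, active)


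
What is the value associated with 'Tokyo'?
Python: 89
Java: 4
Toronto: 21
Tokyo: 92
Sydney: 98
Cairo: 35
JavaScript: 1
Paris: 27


Looking up key 'Tokyo'
Value: 92

92


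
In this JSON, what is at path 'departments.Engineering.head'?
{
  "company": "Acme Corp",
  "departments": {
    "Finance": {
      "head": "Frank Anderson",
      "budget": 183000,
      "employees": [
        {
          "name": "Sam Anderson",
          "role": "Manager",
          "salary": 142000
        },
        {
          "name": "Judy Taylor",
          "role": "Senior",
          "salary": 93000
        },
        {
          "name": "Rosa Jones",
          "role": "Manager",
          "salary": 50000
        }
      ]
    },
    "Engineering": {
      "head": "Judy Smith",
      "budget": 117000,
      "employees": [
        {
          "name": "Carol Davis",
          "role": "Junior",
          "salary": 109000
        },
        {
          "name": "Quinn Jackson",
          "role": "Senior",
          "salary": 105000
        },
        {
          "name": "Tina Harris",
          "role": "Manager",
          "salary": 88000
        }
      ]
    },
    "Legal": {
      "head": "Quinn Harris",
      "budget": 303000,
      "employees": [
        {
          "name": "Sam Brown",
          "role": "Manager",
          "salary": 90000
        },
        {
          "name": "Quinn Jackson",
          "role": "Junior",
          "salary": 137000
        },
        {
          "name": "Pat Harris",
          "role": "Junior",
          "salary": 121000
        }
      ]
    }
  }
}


Path: departments.Engineering.head

Navigate:
  -> departments
  -> Engineering
  -> head = 'Judy Smith'

Judy Smith


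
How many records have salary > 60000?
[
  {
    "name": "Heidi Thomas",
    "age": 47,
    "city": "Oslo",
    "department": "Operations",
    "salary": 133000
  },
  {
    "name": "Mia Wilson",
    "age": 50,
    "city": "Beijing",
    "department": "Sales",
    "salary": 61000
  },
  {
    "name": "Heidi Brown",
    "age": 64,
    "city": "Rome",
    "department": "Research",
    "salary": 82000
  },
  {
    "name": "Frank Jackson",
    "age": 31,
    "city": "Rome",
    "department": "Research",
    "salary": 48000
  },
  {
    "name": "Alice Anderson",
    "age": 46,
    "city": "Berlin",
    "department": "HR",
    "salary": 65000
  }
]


Data: 5 records
Condition: salary > 60000

Checking each record:
  Heidi Thomas: 133000 MATCH
  Mia Wilson: 61000 MATCH
  Heidi Brown: 82000 MATCH
  Frank Jackson: 48000
  Alice Anderson: 65000 MATCH

Count: 4

4


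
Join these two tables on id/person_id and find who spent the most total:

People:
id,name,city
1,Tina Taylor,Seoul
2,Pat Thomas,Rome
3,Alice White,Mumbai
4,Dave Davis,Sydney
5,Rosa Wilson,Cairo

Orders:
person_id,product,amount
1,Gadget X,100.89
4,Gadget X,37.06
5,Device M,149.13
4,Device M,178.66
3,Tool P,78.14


Join on: people.id = orders.person_id

Joined rows:
  Tina Taylor (Seoul) bought Gadget X for $100.89
  Dave Davis (Sydney) bought Gadget X for $37.06
  Rosa Wilson (Cairo) bought Device M for $149.13
  Dave Davis (Sydney) bought Device M for $178.66
  Alice White (Mumbai) bought Tool P for $78.14

Total per person:
  Dave Davis: $215.72
  Rosa Wilson: $149.13
  Tina Taylor: $100.89
  Alice White: $78.14

Top spender: Dave Davis ($215.72)

Dave Davis ($215.72)


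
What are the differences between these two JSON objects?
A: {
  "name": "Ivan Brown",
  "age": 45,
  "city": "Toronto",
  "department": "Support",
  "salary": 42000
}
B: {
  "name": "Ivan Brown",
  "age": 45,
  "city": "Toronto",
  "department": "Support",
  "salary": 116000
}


Comparing each field (in key order):
  name: same
  age: same
  city: same
  department: same
  salary: DIFFERENT
Differences:
  salary: 42000 -> 116000

1 field(s) changed

1 change: salary


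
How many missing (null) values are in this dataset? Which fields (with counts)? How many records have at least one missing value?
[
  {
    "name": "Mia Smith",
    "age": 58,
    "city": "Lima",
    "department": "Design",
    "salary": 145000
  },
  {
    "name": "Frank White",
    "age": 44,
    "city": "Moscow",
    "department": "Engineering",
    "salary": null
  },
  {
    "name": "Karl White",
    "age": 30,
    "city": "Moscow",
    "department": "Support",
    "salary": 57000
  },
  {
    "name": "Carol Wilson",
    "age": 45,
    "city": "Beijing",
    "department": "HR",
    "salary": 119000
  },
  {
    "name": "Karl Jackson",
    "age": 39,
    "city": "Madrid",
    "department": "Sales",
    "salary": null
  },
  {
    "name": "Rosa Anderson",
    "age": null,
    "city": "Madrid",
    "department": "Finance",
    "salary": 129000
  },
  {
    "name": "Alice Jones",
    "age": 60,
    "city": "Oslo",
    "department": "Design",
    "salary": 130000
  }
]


Checking for missing (null) values in 7 records:

  Mia Smith: complete
  Frank White: salary
  Karl White: complete
  Carol Wilson: complete
  Karl Jackson: salary
  Rosa Anderson: age
  Alice Jones: complete

Per field:
  name: 0 missing
  age: 1 missing
  city: 0 missing
  department: 0 missing
  salary: 2 missing

Total missing values: 3
Records with any missing: 3

3 missing values (age: 1, salary: 2); 3 incomplete records


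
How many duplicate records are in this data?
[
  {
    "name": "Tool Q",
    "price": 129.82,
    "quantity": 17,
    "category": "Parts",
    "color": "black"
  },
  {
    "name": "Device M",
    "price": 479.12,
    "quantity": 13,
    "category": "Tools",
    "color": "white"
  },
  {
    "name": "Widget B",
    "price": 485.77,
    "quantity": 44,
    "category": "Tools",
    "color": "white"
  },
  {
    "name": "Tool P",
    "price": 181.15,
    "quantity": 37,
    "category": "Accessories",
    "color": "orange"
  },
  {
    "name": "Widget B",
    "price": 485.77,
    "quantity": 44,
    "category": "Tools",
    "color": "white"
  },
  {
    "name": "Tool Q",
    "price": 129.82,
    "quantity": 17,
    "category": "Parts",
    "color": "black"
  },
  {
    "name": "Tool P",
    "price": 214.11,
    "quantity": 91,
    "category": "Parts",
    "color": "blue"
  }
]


Checking 7 records for duplicates:

  Row 1: Tool Q ($129.82, qty 17)
  Row 2: Device M ($479.12, qty 13)
  Row 3: Widget B ($485.77, qty 44)
  Row 4: Tool P ($181.15, qty 37)
  Row 5: Widget B ($485.77, qty 44) <-- DUPLICATE
  Row 6: Tool Q ($129.82, qty 17) <-- DUPLICATE
  Row 7: Tool P ($214.11, qty 91)

Duplicates found: 2
Unique records: 5

2 duplicates, 5 unique


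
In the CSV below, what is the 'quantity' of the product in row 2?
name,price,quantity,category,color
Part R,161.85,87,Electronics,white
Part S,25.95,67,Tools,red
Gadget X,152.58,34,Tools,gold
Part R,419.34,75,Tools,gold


Query: Row 2 ('Part S'), column 'quantity'
Value: 67

67


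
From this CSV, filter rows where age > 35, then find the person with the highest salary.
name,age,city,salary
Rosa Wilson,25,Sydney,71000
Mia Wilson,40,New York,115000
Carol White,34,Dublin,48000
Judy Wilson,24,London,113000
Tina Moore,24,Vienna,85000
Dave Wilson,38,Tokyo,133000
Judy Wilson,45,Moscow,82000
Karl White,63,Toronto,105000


Filter: age > 35
Sort by: salary (descending)

Filtered records (4):
  Dave Wilson, age 38, salary $133000
  Mia Wilson, age 40, salary $115000
  Karl White, age 63, salary $105000
  Judy Wilson, age 45, salary $82000

Highest salary: Dave Wilson ($133000)

Dave Wilson


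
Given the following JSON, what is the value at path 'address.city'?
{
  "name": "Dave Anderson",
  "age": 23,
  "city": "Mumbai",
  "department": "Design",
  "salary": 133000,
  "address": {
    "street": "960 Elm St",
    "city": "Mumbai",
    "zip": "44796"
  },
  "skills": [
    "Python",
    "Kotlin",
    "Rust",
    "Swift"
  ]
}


Query: address.city
Path: address -> city
Value: Mumbai

Mumbai


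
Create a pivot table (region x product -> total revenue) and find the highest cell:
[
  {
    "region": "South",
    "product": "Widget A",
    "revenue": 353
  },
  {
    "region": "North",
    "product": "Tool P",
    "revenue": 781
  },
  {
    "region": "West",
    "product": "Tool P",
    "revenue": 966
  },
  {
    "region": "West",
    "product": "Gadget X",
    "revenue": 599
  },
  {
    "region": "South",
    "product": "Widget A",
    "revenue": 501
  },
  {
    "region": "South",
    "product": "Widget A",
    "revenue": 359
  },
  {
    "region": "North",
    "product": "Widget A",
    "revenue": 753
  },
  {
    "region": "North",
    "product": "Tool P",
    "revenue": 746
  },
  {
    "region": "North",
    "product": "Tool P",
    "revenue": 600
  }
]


Pivot: region (rows) x product (columns) -> total revenue

     Gadget X      Tool P        Widget A    
North            0          2127           753  
South            0             0          1213  
West           599           966             0  

Highest: North / Tool P = $2127

North / Tool P = $2127


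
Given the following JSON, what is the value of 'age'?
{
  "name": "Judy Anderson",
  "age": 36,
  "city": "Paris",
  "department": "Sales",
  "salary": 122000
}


Looking up field 'age'
Value: 36

36


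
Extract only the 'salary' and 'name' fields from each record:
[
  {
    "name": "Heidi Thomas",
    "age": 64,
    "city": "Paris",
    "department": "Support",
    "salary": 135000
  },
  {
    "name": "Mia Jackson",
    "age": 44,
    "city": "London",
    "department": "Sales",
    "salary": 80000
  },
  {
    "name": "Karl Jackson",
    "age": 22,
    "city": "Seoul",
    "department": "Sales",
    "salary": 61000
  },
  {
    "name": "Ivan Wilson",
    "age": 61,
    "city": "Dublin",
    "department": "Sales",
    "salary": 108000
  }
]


Original: 4 records with fields: name, age, city, department, salary
Keep: ['salary', 'name']
Drop: ['age', 'city', 'department']
Result: 4 records, 2 fields each

[
  {
    "salary": 135000,
    "name": "Heidi Thomas"
  },
  {
    "salary": 80000,
    "name": "Mia Jackson"
  },
  {
    "salary": 61000,
    "name": "Karl Jackson"
  },
  {
    "salary": 108000,
    "name": "Ivan Wilson"
  }
]


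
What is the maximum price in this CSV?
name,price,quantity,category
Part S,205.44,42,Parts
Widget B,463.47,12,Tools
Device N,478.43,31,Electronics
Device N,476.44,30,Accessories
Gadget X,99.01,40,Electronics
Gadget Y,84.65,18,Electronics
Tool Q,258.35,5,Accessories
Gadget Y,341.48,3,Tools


Computing maximum price:
Values: [205.44, 463.47, 478.43, 476.44, 99.01, 84.65, 258.35, 341.48]
Max = 478.43

478.43


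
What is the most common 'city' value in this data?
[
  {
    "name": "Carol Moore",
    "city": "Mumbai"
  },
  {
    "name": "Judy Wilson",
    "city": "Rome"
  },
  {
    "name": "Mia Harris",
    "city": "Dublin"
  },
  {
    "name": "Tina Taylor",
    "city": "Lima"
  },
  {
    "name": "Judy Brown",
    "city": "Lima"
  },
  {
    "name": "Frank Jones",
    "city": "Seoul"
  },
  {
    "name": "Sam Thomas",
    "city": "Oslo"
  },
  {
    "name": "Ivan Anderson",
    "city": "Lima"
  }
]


Counting 'city' values across 8 records:

  Lima: 3 ###
  Mumbai: 1 #
  Rome: 1 #
  Dublin: 1 #
  Seoul: 1 #
  Oslo: 1 #

Most common: Lima (3 times)

Lima (3 times)


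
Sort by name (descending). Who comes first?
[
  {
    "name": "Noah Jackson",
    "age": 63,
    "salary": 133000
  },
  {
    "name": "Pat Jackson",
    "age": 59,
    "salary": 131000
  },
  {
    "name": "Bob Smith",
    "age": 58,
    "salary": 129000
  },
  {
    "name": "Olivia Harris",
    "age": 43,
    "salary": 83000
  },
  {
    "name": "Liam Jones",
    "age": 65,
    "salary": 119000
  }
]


Sort by: name (descending)

Sorted order:
  1. Pat Jackson (name = Pat Jackson)
  2. Olivia Harris (name = Olivia Harris)
  3. Noah Jackson (name = Noah Jackson)
  4. Liam Jones (name = Liam Jones)
  5. Bob Smith (name = Bob Smith)

First: Pat Jackson

Pat Jackson


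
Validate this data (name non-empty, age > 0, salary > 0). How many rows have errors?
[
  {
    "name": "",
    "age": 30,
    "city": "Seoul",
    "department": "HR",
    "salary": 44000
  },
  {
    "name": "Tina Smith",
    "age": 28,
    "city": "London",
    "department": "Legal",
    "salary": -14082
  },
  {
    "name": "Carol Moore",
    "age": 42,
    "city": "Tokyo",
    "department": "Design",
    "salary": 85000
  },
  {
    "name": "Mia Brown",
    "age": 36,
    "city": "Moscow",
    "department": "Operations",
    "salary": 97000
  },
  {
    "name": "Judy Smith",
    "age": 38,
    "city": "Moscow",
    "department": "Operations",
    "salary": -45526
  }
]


Validating 5 records:
Rules: name non-empty, age > 0, salary > 0

  Row 1 (???): empty name
  Row 2 (Tina Smith): negative salary: -14082
  Row 3 (Carol Moore): OK
  Row 4 (Mia Brown): OK
  Row 5 (Judy Smith): negative salary: -45526

Total errors: 3

3 errors


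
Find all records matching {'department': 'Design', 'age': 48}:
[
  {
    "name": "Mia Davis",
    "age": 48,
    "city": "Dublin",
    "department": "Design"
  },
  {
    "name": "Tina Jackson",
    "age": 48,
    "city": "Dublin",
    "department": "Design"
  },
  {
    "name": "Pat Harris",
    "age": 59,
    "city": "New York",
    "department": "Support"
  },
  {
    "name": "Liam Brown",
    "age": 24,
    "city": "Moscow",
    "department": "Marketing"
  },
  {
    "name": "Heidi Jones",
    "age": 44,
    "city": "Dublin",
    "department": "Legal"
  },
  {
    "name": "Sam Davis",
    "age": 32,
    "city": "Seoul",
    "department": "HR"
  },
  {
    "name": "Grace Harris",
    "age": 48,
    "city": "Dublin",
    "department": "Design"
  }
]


Search criteria: {'department': 'Design', 'age': 48}

Checking 7 records:
  Mia Davis: {department: Design, age: 48} <-- MATCH
  Tina Jackson: {department: Design, age: 48} <-- MATCH
  Pat Harris: {department: Support, age: 59}
  Liam Brown: {department: Marketing, age: 24}
  Heidi Jones: {department: Legal, age: 44}
  Sam Davis: {department: HR, age: 32}
  Grace Harris: {department: Design, age: 48} <-- MATCH

Matches: ["Mia Davis", "Tina Jackson", "Grace Harris"]

["Mia Davis", "Tina Jackson", "Grace Harris"]


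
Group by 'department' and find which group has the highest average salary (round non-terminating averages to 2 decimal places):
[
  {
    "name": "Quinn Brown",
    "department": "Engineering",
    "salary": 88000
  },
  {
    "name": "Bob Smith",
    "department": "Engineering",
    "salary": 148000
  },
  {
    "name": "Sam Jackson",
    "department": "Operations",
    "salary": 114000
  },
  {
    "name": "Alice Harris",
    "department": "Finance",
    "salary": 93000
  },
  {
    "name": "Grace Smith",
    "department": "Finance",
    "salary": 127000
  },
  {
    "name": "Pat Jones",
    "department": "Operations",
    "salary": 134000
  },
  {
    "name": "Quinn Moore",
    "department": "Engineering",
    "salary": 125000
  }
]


Group by: department

Groups:
  Engineering: 3 people, avg salary = 361000/3 ≈ $120333.33
  Finance: 2 people, avg salary = 220000/2 = $110000
  Operations: 2 people, avg salary = 248000/2 = $124000

Highest average salary: Operations ($124000)

Operations ($124000)


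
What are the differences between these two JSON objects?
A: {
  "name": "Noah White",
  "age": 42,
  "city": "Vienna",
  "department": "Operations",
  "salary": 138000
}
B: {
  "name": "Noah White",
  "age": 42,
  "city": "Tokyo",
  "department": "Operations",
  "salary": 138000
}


Comparing each field (in key order):
  name: same
  age: same
  city: DIFFERENT
  department: same
  salary: same
Differences:
  city: Vienna -> Tokyo

1 field(s) changed

1 change: city


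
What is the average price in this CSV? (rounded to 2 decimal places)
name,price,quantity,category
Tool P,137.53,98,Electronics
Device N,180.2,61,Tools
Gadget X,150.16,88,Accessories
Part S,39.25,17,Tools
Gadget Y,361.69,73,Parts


Computing average price:
Values: [137.53, 180.2, 150.16, 39.25, 361.69]
Sum = 868.83
Count = 5
Average = 868.83/5 = 173.766 exactly -> 173.77 (rounded half-up to 2 decimal places)

173.77


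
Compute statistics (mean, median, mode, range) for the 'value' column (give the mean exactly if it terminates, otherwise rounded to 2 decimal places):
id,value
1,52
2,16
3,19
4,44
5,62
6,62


Data: [52, 16, 19, 44, 62, 62]
Count: 6
Sum: 255
Mean: 255/6 = 42.5
Sorted: [16, 19, 44, 52, 62, 62]
Median: 48.0
Mode: 62 (2 times)
Range: 62 - 16 = 46
Min: 16, Max: 62

mean=42.5, median=48.0, mode=62, range=46


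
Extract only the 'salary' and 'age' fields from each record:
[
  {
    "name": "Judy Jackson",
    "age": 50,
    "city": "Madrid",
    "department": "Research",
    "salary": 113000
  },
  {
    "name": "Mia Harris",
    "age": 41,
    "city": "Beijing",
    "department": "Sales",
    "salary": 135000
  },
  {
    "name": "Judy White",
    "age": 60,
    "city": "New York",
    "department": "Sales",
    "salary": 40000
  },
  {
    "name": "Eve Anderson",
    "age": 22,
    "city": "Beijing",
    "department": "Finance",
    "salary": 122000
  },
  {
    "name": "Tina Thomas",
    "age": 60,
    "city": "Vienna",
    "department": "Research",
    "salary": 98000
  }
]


Original: 5 records with fields: name, age, city, department, salary
Keep: ['salary', 'age']
Drop: ['name', 'city', 'department']
Result: 5 records, 2 fields each

[
  {
    "salary": 113000,
    "age": 50
  },
  {
    "salary": 135000,
    "age": 41
  },
  {
    "salary": 40000,
    "age": 60
  },
  {
    "salary": 122000,
    "age": 22
  },
  {
    "salary": 98000,
    "age": 60
  }
]


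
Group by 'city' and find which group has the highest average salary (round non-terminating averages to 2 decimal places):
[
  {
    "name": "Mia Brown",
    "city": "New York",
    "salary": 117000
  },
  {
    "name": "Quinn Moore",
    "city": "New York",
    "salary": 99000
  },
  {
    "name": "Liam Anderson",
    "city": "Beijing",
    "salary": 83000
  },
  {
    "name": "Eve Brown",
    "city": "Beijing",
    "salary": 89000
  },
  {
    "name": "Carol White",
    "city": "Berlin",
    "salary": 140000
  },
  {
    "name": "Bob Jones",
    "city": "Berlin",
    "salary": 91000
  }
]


Group by: city

Groups:
  Beijing: 2 people, avg salary = 172000/2 = $86000
  Berlin: 2 people, avg salary = 231000/2 = $115500
  New York: 2 people, avg salary = 216000/2 = $108000

Highest average salary: Berlin ($115500)

Berlin ($115500)


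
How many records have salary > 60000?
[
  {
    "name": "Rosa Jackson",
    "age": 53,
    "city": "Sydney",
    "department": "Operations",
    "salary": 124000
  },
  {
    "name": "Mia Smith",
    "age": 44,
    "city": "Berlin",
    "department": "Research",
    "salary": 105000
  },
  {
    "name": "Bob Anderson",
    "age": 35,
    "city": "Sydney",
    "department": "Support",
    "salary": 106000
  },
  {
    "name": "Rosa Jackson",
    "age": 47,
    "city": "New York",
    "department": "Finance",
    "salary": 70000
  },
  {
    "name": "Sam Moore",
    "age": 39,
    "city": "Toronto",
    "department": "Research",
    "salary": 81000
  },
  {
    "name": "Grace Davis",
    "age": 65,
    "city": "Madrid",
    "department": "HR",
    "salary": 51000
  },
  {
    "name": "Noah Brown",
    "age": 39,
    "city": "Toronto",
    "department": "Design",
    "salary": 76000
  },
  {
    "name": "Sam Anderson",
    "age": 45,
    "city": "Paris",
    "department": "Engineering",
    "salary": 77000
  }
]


Data: 8 records
Condition: salary > 60000

Checking each record:
  Rosa Jackson: 124000 MATCH
  Mia Smith: 105000 MATCH
  Bob Anderson: 106000 MATCH
  Rosa Jackson: 70000 MATCH
  Sam Moore: 81000 MATCH
  Grace Davis: 51000
  Noah Brown: 76000 MATCH
  Sam Anderson: 77000 MATCH

Count: 7

7


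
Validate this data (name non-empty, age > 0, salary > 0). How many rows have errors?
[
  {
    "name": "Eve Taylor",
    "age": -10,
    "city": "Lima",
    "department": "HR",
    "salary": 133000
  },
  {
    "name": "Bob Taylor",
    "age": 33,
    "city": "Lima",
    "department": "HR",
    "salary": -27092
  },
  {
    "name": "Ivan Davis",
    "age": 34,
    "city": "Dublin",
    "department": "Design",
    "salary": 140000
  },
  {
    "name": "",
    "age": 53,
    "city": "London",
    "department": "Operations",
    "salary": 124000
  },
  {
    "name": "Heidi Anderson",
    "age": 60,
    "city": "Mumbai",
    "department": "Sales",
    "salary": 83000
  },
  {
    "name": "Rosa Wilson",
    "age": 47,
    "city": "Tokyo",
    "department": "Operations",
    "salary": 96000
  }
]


Validating 6 records:
Rules: name non-empty, age > 0, salary > 0

  Row 1 (Eve Taylor): negative age: -10
  Row 2 (Bob Taylor): negative salary: -27092
  Row 3 (Ivan Davis): OK
  Row 4 (???): empty name
  Row 5 (Heidi Anderson): OK
  Row 6 (Rosa Wilson): OK

Total errors: 3

3 errors


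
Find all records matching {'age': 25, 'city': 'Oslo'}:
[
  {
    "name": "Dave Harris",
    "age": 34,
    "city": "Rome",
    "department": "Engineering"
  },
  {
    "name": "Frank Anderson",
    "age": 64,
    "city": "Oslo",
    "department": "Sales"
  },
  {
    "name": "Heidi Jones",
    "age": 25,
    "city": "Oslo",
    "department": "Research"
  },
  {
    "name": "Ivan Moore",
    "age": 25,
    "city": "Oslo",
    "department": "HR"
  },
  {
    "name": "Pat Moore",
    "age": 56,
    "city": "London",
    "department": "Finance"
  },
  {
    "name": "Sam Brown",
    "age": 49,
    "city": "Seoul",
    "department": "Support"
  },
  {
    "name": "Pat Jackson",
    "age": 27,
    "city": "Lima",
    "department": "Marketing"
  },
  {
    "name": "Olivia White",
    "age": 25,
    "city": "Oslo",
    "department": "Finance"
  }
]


Search criteria: {'age': 25, 'city': 'Oslo'}

Checking 8 records:
  Dave Harris: {age: 34, city: Rome}
  Frank Anderson: {age: 64, city: Oslo}
  Heidi Jones: {age: 25, city: Oslo} <-- MATCH
  Ivan Moore: {age: 25, city: Oslo} <-- MATCH
  Pat Moore: {age: 56, city: London}
  Sam Brown: {age: 49, city: Seoul}
  Pat Jackson: {age: 27, city: Lima}
  Olivia White: {age: 25, city: Oslo} <-- MATCH

Matches: ["Heidi Jones", "Ivan Moore", "Olivia White"]

["Heidi Jones", "Ivan Moore", "Olivia White"]


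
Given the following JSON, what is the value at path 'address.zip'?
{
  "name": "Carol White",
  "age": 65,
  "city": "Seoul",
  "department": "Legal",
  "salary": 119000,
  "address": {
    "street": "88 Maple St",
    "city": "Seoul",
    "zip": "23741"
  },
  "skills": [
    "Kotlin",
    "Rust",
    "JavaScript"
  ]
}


Query: address.zip
Path: address -> zip
Value: 23741

23741


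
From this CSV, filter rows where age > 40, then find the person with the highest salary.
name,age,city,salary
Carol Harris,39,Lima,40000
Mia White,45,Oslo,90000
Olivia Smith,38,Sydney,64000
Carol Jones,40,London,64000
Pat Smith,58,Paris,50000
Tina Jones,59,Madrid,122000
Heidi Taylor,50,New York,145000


Filter: age > 40
Sort by: salary (descending)

Filtered records (4):
  Heidi Taylor, age 50, salary $145000
  Tina Jones, age 59, salary $122000
  Mia White, age 45, salary $90000
  Pat Smith, age 58, salary $50000

Highest salary: Heidi Taylor ($145000)

Heidi Taylor


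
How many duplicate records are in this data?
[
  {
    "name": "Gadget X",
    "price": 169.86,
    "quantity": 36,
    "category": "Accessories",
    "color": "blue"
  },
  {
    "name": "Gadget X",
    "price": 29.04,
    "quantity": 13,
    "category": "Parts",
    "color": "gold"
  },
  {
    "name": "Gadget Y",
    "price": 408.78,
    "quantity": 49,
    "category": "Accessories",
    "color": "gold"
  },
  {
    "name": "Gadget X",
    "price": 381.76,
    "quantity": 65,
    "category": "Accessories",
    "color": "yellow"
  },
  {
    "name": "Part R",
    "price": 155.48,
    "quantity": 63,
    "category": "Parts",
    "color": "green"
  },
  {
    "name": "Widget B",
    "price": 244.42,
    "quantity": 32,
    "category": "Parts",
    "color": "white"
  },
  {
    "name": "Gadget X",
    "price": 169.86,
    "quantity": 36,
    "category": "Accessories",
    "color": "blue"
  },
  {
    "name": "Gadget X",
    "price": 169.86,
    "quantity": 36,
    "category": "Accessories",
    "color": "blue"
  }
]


Checking 8 records for duplicates:

  Row 1: Gadget X ($169.86, qty 36)
  Row 2: Gadget X ($29.04, qty 13)
  Row 3: Gadget Y ($408.78, qty 49)
  Row 4: Gadget X ($381.76, qty 65)
  Row 5: Part R ($155.48, qty 63)
  Row 6: Widget B ($244.42, qty 32)
  Row 7: Gadget X ($169.86, qty 36) <-- DUPLICATE
  Row 8: Gadget X ($169.86, qty 36) <-- DUPLICATE

Duplicates found: 2
Unique records: 6

2 duplicates, 6 unique


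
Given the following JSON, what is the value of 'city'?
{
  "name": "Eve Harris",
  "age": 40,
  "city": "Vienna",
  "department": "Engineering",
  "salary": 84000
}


Looking up field 'city'
Value: Vienna

Vienna


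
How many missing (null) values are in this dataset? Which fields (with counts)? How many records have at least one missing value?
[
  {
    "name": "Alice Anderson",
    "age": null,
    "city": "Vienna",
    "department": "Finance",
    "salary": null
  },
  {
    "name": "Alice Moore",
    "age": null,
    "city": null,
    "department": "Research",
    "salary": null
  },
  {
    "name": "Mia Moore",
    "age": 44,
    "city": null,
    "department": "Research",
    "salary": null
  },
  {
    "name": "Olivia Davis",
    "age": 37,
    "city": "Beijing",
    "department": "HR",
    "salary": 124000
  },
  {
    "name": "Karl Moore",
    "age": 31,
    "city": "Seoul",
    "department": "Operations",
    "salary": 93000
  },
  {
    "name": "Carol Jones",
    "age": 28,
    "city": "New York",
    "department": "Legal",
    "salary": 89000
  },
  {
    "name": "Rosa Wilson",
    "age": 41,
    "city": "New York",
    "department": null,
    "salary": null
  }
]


Checking for missing (null) values in 7 records:

  Alice Anderson: age, salary
  Alice Moore: age, city, salary
  Mia Moore: city, salary
  Olivia Davis: complete
  Karl Moore: complete
  Carol Jones: complete
  Rosa Wilson: department, salary

Per field:
  name: 0 missing
  age: 2 missing
  city: 2 missing
  department: 1 missing
  salary: 4 missing

Total missing values: 9
Records with any missing: 4

9 missing values (age: 2, city: 2, department: 1, salary: 4); 4 incomplete records


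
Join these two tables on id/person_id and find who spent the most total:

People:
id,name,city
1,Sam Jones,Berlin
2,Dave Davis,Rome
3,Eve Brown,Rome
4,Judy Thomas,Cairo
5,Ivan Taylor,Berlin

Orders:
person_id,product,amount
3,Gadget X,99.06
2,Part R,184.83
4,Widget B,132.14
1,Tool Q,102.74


Join on: people.id = orders.person_id

Joined rows:
  Eve Brown (Rome) bought Gadget X for $99.06
  Dave Davis (Rome) bought Part R for $184.83
  Judy Thomas (Cairo) bought Widget B for $132.14
  Sam Jones (Berlin) bought Tool Q for $102.74

Total per person:
  Dave Davis: $184.83
  Judy Thomas: $132.14
  Sam Jones: $102.74
  Eve Brown: $99.06

Top spender: Dave Davis ($184.83)

Dave Davis ($184.83)


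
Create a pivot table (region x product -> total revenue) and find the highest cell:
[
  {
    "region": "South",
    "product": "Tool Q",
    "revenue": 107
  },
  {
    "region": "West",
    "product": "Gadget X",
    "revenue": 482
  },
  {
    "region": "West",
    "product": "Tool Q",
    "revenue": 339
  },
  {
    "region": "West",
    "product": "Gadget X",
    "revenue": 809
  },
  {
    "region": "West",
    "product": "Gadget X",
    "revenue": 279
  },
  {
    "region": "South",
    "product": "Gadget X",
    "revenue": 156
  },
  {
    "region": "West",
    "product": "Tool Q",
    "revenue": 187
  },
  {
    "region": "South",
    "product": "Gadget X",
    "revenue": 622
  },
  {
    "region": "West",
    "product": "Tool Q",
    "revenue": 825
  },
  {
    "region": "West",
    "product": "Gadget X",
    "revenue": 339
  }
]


Pivot: region (rows) x product (columns) -> total revenue

     Gadget X      Tool Q      
South          778           107  
West          1909          1351  

Highest: West / Gadget X = $1909

West / Gadget X = $1909


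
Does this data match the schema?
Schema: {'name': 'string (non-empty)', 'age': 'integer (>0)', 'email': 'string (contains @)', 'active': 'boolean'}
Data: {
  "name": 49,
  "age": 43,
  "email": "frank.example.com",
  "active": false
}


Validating each field against schema:
  name: FAIL (49 is not a string)
  age: OK (positive integer)
  email: FAIL ("frank.example.com" does not contain @)
  active: OK (boolean)

Result: INVALID (2 errors: name, email)

INVALID (2 errors: name, email)


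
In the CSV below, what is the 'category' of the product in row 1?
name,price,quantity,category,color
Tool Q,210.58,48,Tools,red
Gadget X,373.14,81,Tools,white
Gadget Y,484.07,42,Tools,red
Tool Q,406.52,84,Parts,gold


Query: Row 1 ('Tool Q'), column 'category'
Value: Tools

Tools


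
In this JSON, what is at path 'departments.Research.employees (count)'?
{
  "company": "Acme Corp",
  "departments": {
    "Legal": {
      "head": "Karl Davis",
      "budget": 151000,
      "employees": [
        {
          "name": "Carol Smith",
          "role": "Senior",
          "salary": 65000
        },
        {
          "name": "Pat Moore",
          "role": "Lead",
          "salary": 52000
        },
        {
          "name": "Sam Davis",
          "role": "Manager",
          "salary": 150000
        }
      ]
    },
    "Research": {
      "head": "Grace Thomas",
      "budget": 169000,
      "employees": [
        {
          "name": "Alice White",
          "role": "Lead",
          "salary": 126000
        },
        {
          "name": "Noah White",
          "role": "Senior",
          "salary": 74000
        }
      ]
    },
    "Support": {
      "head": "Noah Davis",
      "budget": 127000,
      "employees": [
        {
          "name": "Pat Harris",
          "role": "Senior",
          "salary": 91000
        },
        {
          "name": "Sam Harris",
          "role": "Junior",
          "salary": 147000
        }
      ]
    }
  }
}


Path: departments.Research.employees (count)

Navigate:
  -> departments
  -> Research
  -> employees (array, length 2)

2


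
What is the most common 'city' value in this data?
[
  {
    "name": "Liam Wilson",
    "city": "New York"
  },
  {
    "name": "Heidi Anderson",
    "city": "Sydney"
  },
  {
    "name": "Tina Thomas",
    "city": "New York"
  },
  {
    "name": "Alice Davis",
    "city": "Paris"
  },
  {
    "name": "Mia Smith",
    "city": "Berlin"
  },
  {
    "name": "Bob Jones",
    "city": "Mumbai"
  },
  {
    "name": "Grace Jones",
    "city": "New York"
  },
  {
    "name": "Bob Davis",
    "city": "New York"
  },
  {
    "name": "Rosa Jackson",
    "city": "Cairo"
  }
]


Counting 'city' values across 9 records:

  New York: 4 ####
  Sydney: 1 #
  Paris: 1 #
  Berlin: 1 #
  Mumbai: 1 #
  Cairo: 1 #

Most common: New York (4 times)

New York (4 times)


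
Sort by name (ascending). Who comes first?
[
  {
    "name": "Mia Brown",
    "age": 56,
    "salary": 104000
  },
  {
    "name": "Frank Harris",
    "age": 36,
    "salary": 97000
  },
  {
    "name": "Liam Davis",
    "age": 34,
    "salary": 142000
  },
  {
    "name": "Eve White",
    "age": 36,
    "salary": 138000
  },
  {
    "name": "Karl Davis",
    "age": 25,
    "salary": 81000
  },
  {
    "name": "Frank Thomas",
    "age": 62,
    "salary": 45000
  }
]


Sort by: name (ascending)

Sorted order:
  1. Eve White (name = Eve White)
  2. Frank Harris (name = Frank Harris)
  3. Frank Thomas (name = Frank Thomas)
  4. Karl Davis (name = Karl Davis)
  5. Liam Davis (name = Liam Davis)
  6. Mia Brown (name = Mia Brown)

First: Eve White

Eve White


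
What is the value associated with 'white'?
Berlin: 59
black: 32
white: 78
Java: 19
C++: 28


Looking up key 'white'
Value: 78

78


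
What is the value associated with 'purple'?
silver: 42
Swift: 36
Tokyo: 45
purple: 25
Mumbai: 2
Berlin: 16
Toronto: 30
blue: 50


Looking up key 'purple'
Value: 25

25


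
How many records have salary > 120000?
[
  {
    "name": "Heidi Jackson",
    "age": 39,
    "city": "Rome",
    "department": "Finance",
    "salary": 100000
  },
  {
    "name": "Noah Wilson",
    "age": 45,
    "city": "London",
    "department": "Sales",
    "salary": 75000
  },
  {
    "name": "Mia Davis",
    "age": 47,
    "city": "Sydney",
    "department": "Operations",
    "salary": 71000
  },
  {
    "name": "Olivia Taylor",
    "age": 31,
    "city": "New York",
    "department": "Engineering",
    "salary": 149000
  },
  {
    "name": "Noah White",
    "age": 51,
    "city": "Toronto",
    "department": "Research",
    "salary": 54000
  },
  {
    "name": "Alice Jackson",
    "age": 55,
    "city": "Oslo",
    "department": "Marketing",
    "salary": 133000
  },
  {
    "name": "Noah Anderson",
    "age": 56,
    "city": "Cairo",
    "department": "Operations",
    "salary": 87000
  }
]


Data: 7 records
Condition: salary > 120000

Checking each record:
  Heidi Jackson: 100000
  Noah Wilson: 75000
  Mia Davis: 71000
  Olivia Taylor: 149000 MATCH
  Noah White: 54000
  Alice Jackson: 133000 MATCH
  Noah Anderson: 87000

Count: 2

2


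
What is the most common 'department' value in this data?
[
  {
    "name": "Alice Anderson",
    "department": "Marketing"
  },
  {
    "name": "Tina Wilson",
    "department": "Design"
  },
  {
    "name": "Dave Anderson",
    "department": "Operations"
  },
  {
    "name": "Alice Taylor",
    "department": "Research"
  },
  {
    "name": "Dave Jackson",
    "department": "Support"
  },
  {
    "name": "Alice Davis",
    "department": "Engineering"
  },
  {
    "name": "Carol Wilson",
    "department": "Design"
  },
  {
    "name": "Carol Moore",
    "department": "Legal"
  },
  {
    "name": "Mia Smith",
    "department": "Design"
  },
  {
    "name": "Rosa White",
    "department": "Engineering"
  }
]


Counting 'department' values across 10 records:

  Design: 3 ###
  Engineering: 2 ##
  Marketing: 1 #
  Operations: 1 #
  Research: 1 #
  Support: 1 #
  Legal: 1 #

Most common: Design (3 times)

Design (3 times)


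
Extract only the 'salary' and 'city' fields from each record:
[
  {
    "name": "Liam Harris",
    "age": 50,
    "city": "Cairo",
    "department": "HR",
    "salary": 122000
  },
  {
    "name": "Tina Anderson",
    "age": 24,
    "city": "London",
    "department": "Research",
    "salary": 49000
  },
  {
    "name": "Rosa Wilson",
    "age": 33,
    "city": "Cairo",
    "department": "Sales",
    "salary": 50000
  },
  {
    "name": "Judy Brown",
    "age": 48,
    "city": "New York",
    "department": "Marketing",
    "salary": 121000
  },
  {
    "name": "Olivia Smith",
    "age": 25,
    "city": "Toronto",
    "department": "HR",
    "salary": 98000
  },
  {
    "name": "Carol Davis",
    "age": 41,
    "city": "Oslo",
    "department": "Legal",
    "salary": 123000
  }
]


Original: 6 records with fields: name, age, city, department, salary
Keep: ['salary', 'city']
Drop: ['name', 'age', 'department']
Result: 6 records, 2 fields each

[
  {
    "salary": 122000,
    "city": "Cairo"
  },
  {
    "salary": 49000,
    "city": "London"
  },
  {
    "salary": 50000,
    "city": "Cairo"
  },
  {
    "salary": 121000,
    "city": "New York"
  },
  {
    "salary": 98000,
    "city": "Toronto"
  },
  {
    "salary": 123000,
    "city": "Oslo"
  }
]


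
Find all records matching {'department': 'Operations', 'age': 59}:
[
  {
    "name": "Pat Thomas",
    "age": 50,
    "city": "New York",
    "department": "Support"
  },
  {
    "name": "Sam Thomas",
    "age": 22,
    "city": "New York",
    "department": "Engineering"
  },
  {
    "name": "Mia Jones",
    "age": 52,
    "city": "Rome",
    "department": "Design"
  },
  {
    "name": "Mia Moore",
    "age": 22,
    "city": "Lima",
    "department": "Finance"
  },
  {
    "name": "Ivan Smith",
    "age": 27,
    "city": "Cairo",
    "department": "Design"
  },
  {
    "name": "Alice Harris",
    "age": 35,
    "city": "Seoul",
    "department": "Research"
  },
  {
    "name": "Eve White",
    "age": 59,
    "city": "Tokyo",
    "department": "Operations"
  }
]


Search criteria: {'department': 'Operations', 'age': 59}

Checking 7 records:
  Pat Thomas: {department: Support, age: 50}
  Sam Thomas: {department: Engineering, age: 22}
  Mia Jones: {department: Design, age: 52}
  Mia Moore: {department: Finance, age: 22}
  Ivan Smith: {department: Design, age: 27}
  Alice Harris: {department: Research, age: 35}
  Eve White: {department: Operations, age: 59} <-- MATCH

Matches: ["Eve White"]

["Eve White"]


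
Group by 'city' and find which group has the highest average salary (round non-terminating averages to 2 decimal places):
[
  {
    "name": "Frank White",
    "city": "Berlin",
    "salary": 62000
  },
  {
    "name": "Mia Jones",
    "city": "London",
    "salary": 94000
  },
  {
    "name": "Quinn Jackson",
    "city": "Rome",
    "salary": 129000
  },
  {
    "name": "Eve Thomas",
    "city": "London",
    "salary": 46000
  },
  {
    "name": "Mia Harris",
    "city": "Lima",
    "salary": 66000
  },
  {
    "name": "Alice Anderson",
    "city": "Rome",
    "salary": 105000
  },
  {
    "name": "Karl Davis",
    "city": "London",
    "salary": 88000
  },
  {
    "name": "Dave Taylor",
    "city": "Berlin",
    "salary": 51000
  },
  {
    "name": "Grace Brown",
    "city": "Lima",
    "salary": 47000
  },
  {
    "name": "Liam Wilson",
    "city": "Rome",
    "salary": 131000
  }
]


Group by: city

Groups:
  Berlin: 2 people, avg salary = 113000/2 = $56500
  Lima: 2 people, avg salary = 113000/2 = $56500
  London: 3 people, avg salary = 228000/3 = $76000
  Rome: 3 people, avg salary = 365000/3 ≈ $121666.67

Highest average salary: Rome (≈$121666.67)

Rome (≈$121666.67)


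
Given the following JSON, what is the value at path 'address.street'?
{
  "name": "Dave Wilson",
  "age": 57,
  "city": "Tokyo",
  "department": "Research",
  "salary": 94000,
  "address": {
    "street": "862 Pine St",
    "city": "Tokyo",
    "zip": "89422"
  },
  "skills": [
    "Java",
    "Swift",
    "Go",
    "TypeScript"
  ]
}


Query: address.street
Path: address -> street
Value: 862 Pine St

862 Pine St


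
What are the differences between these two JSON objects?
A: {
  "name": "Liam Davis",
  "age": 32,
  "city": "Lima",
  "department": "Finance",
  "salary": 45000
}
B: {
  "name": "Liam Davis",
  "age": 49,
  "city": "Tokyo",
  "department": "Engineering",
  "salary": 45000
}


Comparing each field (in key order):
  name: same
  age: DIFFERENT
  city: DIFFERENT
  department: DIFFERENT
  salary: same
Differences:
  age: 32 -> 49
  city: Lima -> Tokyo
  department: Finance -> Engineering

3 field(s) changed

3 changes: age, city, department
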